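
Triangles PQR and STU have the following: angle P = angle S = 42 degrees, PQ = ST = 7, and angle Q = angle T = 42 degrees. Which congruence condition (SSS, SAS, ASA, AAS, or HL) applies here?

Consider the given information: angle P = angle S = 42 degrees, PQ = ST = 7, and angle Q = angle T = 42 degrees
This is not SAS or HL: SAS requires two sides and the included angle between them. HL only applies to right triangles with matching hypotenuse and leg.
The correct criterion is ASA. Two pairs of corresponding angles and the included side are equal (Angle-Side-Angle).

ASA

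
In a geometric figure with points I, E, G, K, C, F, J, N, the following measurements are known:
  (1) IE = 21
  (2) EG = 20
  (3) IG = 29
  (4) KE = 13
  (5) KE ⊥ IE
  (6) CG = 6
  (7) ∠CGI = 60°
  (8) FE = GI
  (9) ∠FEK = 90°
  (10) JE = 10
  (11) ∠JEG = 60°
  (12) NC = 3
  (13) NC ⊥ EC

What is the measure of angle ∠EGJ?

Step 1: By the law of cosines on triangle GEJ: GJ² = 20² + 10² − 2·20·10·cos(60°) = 300, so GJ = 10·√3.
Step 2: By the inverse law of cosines on triangle EGJ: cos(∠EGJ) = (20² + (10·√3)² − 10²) / (2·20·10·√3) = 600/692.82 = 0.866, so ∠EGJ = 30°.

Therefore, the measure of angle ∠EGJ = 30°.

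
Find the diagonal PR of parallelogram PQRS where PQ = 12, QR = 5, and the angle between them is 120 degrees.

Using the law of cosines:
d^2 = 12^2 + 5^2 - 2(12)(5)cos(120 degrees)
d^2 = 144 + 25 - 120*-1/2
d^2 = 229
d = sqrt(229)

sqrt(229)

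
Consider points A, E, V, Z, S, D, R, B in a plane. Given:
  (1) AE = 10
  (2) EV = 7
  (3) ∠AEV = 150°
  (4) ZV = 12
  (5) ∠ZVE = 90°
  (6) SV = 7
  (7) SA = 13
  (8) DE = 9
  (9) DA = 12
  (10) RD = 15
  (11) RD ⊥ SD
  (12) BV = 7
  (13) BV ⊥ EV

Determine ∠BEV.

Step 1: By the law of cosines on triangle EVB: EB² = 7² + 7² − 2·7·7·cos(90°) = 98, so EB = 7·√2.
Step 2: By the inverse law of cosines on triangle BEV: cos(∠BEV) = ((7·√2)² + 7² − 7²) / (2·7·√2·7) = 98/138.59 = 0.7071, so ∠BEV = 45°.

Therefore, the measure of angle ∠BEV = 45°.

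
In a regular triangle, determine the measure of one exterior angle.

Each exterior angle of a regular n-gon is 360 / n.
For n = 3: 360 / 3 = 120 degrees.

120 degrees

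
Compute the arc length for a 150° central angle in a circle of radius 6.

Arc length = 2πr × θ/360
= 2π × 6 × 5/12
= 5*pi

5*pi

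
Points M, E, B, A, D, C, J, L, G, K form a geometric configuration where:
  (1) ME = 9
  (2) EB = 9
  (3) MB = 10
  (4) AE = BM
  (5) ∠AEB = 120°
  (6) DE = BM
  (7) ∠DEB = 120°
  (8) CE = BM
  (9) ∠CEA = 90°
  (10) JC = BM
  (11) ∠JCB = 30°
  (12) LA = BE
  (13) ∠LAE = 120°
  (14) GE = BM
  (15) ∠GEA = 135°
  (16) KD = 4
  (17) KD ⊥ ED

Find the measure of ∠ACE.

From the given relations: CE = BM = 10; AE = BM = 10.
Step 1: By the law of cosines on triangle CEA: CA² = 10² + 10² − 2·10·10·cos(90°) = 200, so CA = 10·√2.
Step 2: By the inverse law of cosines on triangle ACE: cos(∠ACE) = ((10·√2)² + 10² − 10²) / (2·10·√2·10) = 200/282.84 = 0.7071, so ∠ACE = 45°.

Therefore, the measure of angle ∠ACE = 45°.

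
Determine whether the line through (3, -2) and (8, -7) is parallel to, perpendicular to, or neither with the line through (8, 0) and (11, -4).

Slope of line 1: m1 = (-7 - -2)/(8 - 3) = -5/5 = -1
Slope of line 2: m2 = (-4 - 0)/(11 - 8) = -4/3 = -4/3
m1 != m2 (-1 != -4/3), so not parallel.
m1 * m2 = (-1) * (-4/3) = 4/3 != -1, so not perpendicular.
The lines are neither parallel nor perpendicular.

Neither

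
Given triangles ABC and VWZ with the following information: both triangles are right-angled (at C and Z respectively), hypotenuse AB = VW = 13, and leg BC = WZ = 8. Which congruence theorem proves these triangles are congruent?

The given information provides:
both triangles are right-angled (at C and Z respectively), hypotenuse AB = VW = 13, and leg BC = WZ = 8
This matches the HL congruence theorem.
The hypotenuse and one leg of two right triangles are equal (Hypotenuse-Leg).

HL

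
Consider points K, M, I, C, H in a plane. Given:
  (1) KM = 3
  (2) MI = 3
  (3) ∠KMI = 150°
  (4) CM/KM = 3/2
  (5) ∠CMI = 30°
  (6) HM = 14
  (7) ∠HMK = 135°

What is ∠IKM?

Step 1: By the law of cosines on triangle KMI: KI² = 3² + 3² − 2·3·3·cos(150°) = 33.59, so KI ≈ 5.8.
Step 2: By the inverse law of cosines on triangle IKM: cos(∠IKM) = (5.8² + 3² − 3²) / (2·5.8·3) = 33.59/34.77 = 0.9659, so ∠IKM = 15°.

Therefore, the measure of angle ∠IKM = 15°.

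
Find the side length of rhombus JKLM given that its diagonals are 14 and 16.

Half-diagonals are 7 and 8. side = sqrt(7^2 + 8^2) = sqrt(113)

sqrt(113)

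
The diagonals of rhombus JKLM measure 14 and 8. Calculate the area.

Area of a rhombus = (d1 * d2) / 2
Area = (14 * 8) / 2
Area = 112 / 2
Area = 56

56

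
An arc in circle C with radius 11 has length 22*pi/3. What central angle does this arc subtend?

θ = 360 × 22*pi/3 / (2π × 11) = 120° (rearranging arc length formula).

120°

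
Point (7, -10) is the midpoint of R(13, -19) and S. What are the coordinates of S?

Using the midpoint formula: M = ((x1 + x2)/2, (y1 + y2)/2)
We know M = (7, -10) and R = (13, -19)
For x: 7 = (13 + x2)/2, so x2 = 2*7 - 13 = 1
For y: -10 = (-19 + y2)/2, so y2 = 2*-10 - -19 = -1
S = (1, -1)

(1, -1)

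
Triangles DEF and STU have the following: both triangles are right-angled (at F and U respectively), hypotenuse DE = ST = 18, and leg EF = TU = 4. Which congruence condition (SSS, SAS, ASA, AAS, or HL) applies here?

The given information matches HL: The hypotenuse and one leg of two right triangles are equal (Hypotenuse-Leg).

HL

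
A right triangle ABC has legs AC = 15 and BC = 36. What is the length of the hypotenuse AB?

In a right triangle, the square of the hypotenuse equals the sum of the squares of the two legs.
The legs are 15 and 36, so the hypotenuse = sqrt(225 + 1296) = sqrt(1521) = 39.

39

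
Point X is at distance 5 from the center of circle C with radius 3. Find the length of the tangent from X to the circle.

The tangent, radius, and line from the external point to the center form a right triangle.
The right angle is where the tangent meets the radius.
By the Pythagorean theorem: tangent² + 3² = 5²
tangent² = 25 - 9 = 16
tangent = 4

4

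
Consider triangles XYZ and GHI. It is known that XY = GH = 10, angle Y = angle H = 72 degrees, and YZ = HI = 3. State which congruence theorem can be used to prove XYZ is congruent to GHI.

Consider the given information: XY = GH = 10, angle Y = angle H = 72 degrees, and YZ = HI = 3
This is not ASA or HL: ASA requires two angles and the side between them. HL only applies to right triangles with matching hypotenuse and leg.
The correct criterion is SAS. Two pairs of corresponding sides and the included angle are equal (Side-Angle-Side).

SAS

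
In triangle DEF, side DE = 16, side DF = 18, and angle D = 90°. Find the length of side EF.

By the law of cosines: EF^2 = DE^2 + DF^2 - 2*DE*DF*cos(D)
EF^2 = 16^2 + 18^2 - 2*16*18*cos(90°)
EF^2 = 256 + 324 - 576*(0)
EF^2 = 580
EF = 2*sqrt(145)

2*sqrt(145)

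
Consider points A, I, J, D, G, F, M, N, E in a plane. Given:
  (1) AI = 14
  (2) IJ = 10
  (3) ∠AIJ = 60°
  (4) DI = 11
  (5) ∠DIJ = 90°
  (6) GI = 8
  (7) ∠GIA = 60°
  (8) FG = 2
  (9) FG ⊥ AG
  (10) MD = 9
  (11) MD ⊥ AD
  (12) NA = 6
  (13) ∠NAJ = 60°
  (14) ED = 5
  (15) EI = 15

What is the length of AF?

Step 1: By the law of cosines on triangle GIA: GA² = 8² + 14² − 2·8·14·cos(60°) = 148, so GA = 2·√37.
Step 2: By the law of cosines on triangle AGF: AF² = (2·√37)² + 2² − 2·2·√37·2·cos(90°) = 152, so AF = 2·√38.

Therefore, the length of AF = 2·√38.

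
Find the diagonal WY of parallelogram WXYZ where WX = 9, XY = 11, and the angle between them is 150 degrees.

Using the law of cosines:
d^2 = 9^2 + 11^2 - 2(9)(11)cos(150 degrees)
d^2 = 81 + 121 - 198*-sqrt(3)/2
d^2 = 99*sqrt(3) + 202
d = sqrt(99*sqrt(3) + 202)

sqrt(99*sqrt(3) + 202)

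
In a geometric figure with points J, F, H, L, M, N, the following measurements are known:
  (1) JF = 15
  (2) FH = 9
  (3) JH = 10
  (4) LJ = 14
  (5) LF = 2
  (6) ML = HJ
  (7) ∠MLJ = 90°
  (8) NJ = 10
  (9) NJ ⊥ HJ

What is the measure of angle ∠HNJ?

Step 1: By the law of cosines on triangle NJH: NH² = 10² + 10² − 2·10·10·cos(90°) = 200, so NH = 10·√2.
Step 2: By the inverse law of cosines on triangle HNJ: cos(∠HNJ) = ((10·√2)² + 10² − 10²) / (2·10·√2·10) = 200/282.84 = 0.7071, so ∠HNJ = 45°.

Therefore, the measure of angle ∠HNJ = 45°.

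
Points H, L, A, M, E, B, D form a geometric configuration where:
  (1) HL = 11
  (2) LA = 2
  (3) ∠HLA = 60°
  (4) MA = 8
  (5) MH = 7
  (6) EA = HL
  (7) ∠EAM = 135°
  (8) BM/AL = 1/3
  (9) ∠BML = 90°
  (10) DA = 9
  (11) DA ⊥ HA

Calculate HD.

Step 1: By the law of cosines on triangle HLA: HA² = 11² + 2² − 2·11·2·cos(60°) = 103, so HA = √103.
Step 2: By the law of cosines on triangle HAD: HD² = √103² + 9² − 2·√103·9·cos(90°) = 184, so HD = 2·√46.

Therefore, the length of HD = 2·√46.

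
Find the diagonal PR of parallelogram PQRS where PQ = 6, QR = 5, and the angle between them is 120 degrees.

The diagonal of a parallelogram can be found by treating two adjacent sides and the diagonal as a triangle.
Applying the law of cosines with sides 6, 5 and included angle 120°:
d^2 = 36 + 25 - 60*cos(120°) = 91
d = sqrt(91)

sqrt(91)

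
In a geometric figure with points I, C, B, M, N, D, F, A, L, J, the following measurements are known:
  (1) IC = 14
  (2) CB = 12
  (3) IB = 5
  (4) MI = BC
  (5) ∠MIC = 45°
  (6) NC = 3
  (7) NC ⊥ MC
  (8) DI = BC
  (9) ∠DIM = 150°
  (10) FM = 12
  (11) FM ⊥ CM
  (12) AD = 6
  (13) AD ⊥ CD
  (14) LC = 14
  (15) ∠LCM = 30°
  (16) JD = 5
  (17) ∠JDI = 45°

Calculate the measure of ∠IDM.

From the given relations: DI = BC = 12; MI = BC = 12.
Step 1: By the law of cosines on triangle DIM: DM² = 12² + 12² − 2·12·12·cos(150°) = 537.42, so DM ≈ 23.18.
Step 2: By the inverse law of cosines on triangle IDM: cos(∠IDM) = (12² + 23.18² − 12²) / (2·12·23.18) = 537.42/556.37 = 0.9659, so ∠IDM = 15°.

Therefore, the measure of angle ∠IDM = 15°.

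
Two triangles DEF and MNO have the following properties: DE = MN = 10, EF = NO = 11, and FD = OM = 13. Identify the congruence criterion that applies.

The given information matches SSS: All three pairs of corresponding sides are equal (Side-Side-Side).

SSS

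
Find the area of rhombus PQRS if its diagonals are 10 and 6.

The diagonals of a rhombus divide it into four right triangles.
Each triangle has legs 10/ 2 = 5 and 6/2 = 3, so each has area (1/2)*5*3 = 15/2.
Four such triangles give total area = (d1 * d2) / 2 = 30.

30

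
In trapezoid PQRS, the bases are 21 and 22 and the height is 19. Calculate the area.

Area = (21 + 22) * 19 / 2 = 817 / 2 = 817/2

817/2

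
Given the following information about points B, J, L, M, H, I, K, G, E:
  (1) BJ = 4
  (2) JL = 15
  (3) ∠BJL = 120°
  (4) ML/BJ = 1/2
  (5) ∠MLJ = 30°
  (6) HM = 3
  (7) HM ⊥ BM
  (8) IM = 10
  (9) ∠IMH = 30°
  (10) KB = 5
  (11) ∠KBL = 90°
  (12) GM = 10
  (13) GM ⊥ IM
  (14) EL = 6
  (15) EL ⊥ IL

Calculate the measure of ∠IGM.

Step 1: By the law of cosines on triangle GMI: GI² = 10² + 10² − 2·10·10·cos(90°) = 200, so GI = 10·√2.
Step 2: By the inverse law of cosines on triangle IGM: cos(∠IGM) = ((10·√2)² + 10² − 10²) / (2·10·√2·10) = 200/282.84 = 0.7071, so ∠IGM = 45°.

Therefore, the measure of angle ∠IGM = 45°.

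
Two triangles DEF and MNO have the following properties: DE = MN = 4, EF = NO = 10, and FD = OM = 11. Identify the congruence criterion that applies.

Consider the given information: DE = MN = 4, EF = NO = 10, and FD = OM = 11
This is not SAS or ASA: SAS requires two sides and the included angle between them. ASA requires two angles and the side between them.
The correct criterion is SSS. All three pairs of corresponding sides are equal (Side-Side-Side).

SSS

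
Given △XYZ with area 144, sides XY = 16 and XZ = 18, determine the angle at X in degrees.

Area = (1/2) * a * b * sin(C)
sin(C) = 2 * Area / (a * b)
sin(C) = 2 * 144 / (16 * 18)
sin(C) = 1
C = arcsin(1) = 90°

90°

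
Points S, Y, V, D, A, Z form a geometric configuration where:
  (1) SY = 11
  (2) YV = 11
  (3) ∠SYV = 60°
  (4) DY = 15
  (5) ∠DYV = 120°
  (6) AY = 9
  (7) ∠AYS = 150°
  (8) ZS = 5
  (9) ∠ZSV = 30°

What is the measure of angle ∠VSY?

Step 1: By the law of cosines on triangle SYV: SV² = 11² + 11² − 2·11·11·cos(60°) = 121, so SV = 11.
Step 2: By the inverse law of cosines on triangle VSY: cos(∠VSY) = (11² + 11² − 11²) / (2·11·11) = 121/242 = 0.5, so ∠VSY = 60°.

Therefore, the measure of angle ∠VSY = 60°.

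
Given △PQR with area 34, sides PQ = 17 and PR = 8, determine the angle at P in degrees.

Area = (1/2) * a * b * sin(C)
sin(C) = 2 * Area / (a * b)
sin(C) = 2 * 34 / (17 * 8)
sin(C) = 1/2
C = arcsin(1/2) = 30°
Since sin(180° - C) = sin(C), the obtuse angle 150° gives the same area, so C = 30° or C = 150°.

30° or 150°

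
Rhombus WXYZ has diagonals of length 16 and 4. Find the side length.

Half-diagonals are 8 and 2. side = sqrt(8^2 + 2^2) = sqrt(68) = 2*sqrt(17)

2*sqrt(17)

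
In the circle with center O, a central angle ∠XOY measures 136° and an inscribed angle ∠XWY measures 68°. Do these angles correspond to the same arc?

By the inscribed angle theorem, if both angles subtend the same arc, the inscribed angle must be half the central angle.
Half of 136° = 68°, which equals the given inscribed angle of 68°.
Therefore, yes, they correspond to the same arc.

Yes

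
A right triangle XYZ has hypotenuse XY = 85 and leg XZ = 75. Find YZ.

YZ = sqrt(85^2 - 75^2) = sqrt(1600) = 40

40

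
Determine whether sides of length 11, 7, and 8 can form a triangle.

For three segments to close into a triangle, no single side can be as long as the other two combined.
The longest side is 11, and 7 + 8 = 15 > 11.
A triangle can be formed.

Yes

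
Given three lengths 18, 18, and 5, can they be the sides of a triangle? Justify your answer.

Check all three triangle inequalities:
18 + 18 = 36 > 5 ✓
18 + 5 = 23 > 18 ✓
18 + 5 = 23 > 18 ✓
All conditions hold, so these sides form a valid triangle.

Yes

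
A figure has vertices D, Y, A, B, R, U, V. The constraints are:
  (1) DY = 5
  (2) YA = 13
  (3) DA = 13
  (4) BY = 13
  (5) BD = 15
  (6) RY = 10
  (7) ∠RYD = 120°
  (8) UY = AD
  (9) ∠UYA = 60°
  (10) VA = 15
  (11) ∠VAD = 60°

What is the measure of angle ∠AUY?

From the given relations: UY = AD = 13.
Step 1: By the law of cosines on triangle UYA: UA² = 13² + 13² − 2·13·13·cos(60°) = 169, so UA = 13.
Step 2: By the inverse law of cosines on triangle AUY: cos(∠AUY) = (13² + 13² − 13²) / (2·13·13) = 169/338 = 0.5, so ∠AUY = 60°.

Therefore, the measure of angle ∠AUY = 60°.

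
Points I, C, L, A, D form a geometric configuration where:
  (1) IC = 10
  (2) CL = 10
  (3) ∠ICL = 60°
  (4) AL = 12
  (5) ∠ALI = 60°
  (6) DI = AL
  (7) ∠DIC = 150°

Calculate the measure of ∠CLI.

Step 1: By the law of cosines on triangle LCI: LI² = 10² + 10² − 2·10·10·cos(60°) = 100, so LI = 10.
Step 2: By the inverse law of cosines on triangle CLI: cos(∠CLI) = (10² + 10² − 10²) / (2·10·10) = 100/200 = 0.5, so ∠CLI = 60°.

Therefore, the measure of angle ∠CLI = 60°.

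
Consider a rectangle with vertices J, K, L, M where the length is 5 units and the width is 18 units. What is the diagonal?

Using the Pythagorean theorem:
d² = 5² + 18² = 25 + 324 = 349
d = sqrt(349)

sqrt(349)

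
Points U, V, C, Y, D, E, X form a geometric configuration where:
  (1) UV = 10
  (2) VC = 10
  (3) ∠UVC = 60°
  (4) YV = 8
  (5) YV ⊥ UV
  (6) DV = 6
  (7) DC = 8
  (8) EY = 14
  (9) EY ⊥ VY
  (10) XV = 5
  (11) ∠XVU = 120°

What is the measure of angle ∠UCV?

Step 1: By the law of cosines on triangle CVU: CU² = 10² + 10² − 2·10·10·cos(60°) = 100, so CU = 10.
Step 2: By the inverse law of cosines on triangle UCV: cos(∠UCV) = (10² + 10² − 10²) / (2·10·10) = 100/200 = 0.5, so ∠UCV = 60°.

Therefore, the measure of angle ∠UCV = 60°.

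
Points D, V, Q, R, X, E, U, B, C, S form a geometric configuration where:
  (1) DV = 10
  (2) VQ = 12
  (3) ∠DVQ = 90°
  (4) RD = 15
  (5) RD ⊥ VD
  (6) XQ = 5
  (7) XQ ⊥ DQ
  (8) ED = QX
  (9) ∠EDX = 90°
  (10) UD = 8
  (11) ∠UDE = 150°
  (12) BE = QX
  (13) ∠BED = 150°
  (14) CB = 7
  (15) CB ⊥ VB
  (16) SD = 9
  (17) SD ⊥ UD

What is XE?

From the given relations: ED = QX = 5.
Step 1: By the law of cosines on triangle DVQ: DQ² = 10² + 12² − 2·10·12·cos(90°) = 244, so DQ = 2·√61.
Step 2: By the law of cosines on triangle XQD: XD² = 5² + (2·√61)² − 2·5·2·√61·cos(90°) = 269, so XD ≈ 16.4.
Step 3: By the law of cosines on triangle XDE: XE² = 16.4² + 5² − 2·16.4·5·cos(90°) = 294, so XE = 7·√6.

Therefore, the length of XE = 7·√6.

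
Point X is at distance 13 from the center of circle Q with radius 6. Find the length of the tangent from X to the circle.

Let T be the point of tangency. Then QT ⊥ XT (radius ⊥ tangent).
In right triangle QTX: QX² = QT² + XT²
13² = 6² + XT²
XT² = 133, XT = sqrt(133)

sqrt(133)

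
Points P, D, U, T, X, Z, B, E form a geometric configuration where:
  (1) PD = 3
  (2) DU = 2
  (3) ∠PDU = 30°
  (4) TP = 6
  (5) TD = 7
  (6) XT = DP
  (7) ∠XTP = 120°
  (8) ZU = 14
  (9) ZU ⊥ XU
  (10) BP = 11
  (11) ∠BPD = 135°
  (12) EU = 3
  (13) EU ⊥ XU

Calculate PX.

From the given relations: XT = DP = 3.
Step 1: By the law of cosines on triangle PTX: PX² = 6² + 3² − 2·6·3·cos(120°) = 63, so PX = 3·√7.

Therefore, the length of PX = 3·√7.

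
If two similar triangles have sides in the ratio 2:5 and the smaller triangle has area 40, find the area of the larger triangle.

The ratio of areas of similar triangles = (side ratio)^2.
Side ratio = 2:5, so area ratio = 4:25.
Area of the larger triangle / Area of the smaller triangle = 25/4
Area of the larger triangle = 40 * 25/4 = 250

250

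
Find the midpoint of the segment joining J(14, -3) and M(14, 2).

The midpoint is the point halfway along the segment.
Move half the horizontal distance: 14 + (14 - 14)/2 = 14 + 0/2 = 14
Move half the vertical distance: -3 + (2 - -3)/2 = -3 + 5/2 = -1/2
Midpoint = (14, -1/2)

(14, -1/2)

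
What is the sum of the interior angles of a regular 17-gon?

The sum of interior angles of an n-sided polygon is (n - 2) * 180.
For n = 17: (17 - 2) * 180 = 15 * 180 = 2700 degrees.

2700 degrees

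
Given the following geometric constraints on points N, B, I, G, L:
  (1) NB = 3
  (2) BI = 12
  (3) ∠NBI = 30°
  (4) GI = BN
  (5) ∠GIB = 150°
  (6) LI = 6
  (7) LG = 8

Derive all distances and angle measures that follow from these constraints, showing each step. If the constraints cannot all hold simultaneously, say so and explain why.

The constraints are consistent.

From the given relations:
  GI = BN = 3

Step 1: From NB = 3, BI = 12, and ∠NBI = 30°, by the law of cosines:
  NI² = NB² + BI² - 2·NB·BI·cos(30°) = 9 + 144 - 62.35 = 90.65
  NI ≈ 9.52

Step 2: From BI = 12, IG = 3, and ∠BIG = 150°, by the law of cosines:
  BG² = BI² + IG² - 2·BI·IG·cos(150°) = 144 + 9 + 62.35 = 215.4
  BG ≈ 14.67

Step 3: From IG = 3, IL = 6, GL = 8, by the inverse law of cosines:
  cos(∠GIL) = (IG² + IL² - GL²) / (2·IG·IL)
  ∠GIL = 121.86°

Step 4: From GI = 3, GL = 8, IL = 6, by the inverse law of cosines:
  cos(∠IGL) = (GI² + GL² - IL²) / (2·GI·GL)
  ∠IGL = 39.57°

Step 5: From LG = 8, LI = 6, GI = 3, by the inverse law of cosines:
  cos(∠GLI) = (LG² + LI² - GI²) / (2·LG·LI)
  ∠GLI = 18.57°

Step 6: From NB = 3, NI = 9.52, BI = 12, by the inverse law of cosines:
  cos(∠BNI) = (NB² + NI² - BI²) / (2·NB·NI)
  ∠BNI = 140.94°

Step 7: From BG = 14.67, BI = 12, GI = 3, by the inverse law of cosines:
  cos(∠GBI) = (BG² + BI² - GI²) / (2·BG·BI)
  ∠GBI = 5.87°

Step 8: From IB = 12, IN = 9.52, BN = 3, by the inverse law of cosines:
  cos(∠BIN) = (IB² + IN² - BN²) / (2·IB·IN)
  ∠BIN = 9.06°

Step 9: From GB = 14.67, GI = 3, BI = 12, by the inverse law of cosines:
  cos(∠BGI) = (GB² + GI² - BI²) / (2·GB·GI)
  ∠BGI = 24.13°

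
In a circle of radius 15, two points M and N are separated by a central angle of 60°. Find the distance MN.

Drop a perpendicular from the center to the chord, bisecting both the chord and the central angle.
Each half-chord = r sin(θ/2) = 15 sin(30°).
The full chord = 2 × 15 × sin(30°) = 15.

15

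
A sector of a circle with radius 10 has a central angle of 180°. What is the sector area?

The full circle has area πr² = π(10)² = 100*pi.
The sector covers 180° out of 360°, a fraction of 1/2.
Sector area = 100*pi × 1/2 = 50*pi.

50*pi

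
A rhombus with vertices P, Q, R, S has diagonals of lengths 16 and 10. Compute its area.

The diagonals of a rhombus divide it into four right triangles.
Each triangle has legs 16/ 2 = 8 and 10/2 = 5, so each has area (1/2)*8*5 = 20.
Four such triangles give total area = (d1 * d2) / 2 = 80.

80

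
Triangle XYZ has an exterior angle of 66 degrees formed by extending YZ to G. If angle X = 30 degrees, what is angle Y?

angle Y = 66 - 30 = 36 degrees (exterior angle theorem).

36 degrees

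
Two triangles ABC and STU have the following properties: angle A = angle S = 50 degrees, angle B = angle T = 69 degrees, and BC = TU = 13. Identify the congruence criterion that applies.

Consider the given information: angle A = angle S = 50 degrees, angle B = angle T = 69 degrees, and BC = TU = 13
This is not SAS or ASA: SAS requires two sides and the included angle between them. ASA requires two angles and the side between them.
The correct criterion is AAS. Two pairs of corresponding angles and a non-included side are equal (Angle-Angle-Side).

AAS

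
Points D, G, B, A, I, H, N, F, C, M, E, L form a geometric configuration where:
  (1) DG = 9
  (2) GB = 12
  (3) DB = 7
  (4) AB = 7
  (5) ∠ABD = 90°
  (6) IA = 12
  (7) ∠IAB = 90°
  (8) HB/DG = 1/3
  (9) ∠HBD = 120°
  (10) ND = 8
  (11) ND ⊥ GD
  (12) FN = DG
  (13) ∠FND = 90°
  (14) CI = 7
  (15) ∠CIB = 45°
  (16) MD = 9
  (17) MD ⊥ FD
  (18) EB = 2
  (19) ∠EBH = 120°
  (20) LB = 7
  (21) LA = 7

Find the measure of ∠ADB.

Step 1: By the law of cosines on triangle DBA: DA² = 7² + 7² − 2·7·7·cos(90°) = 98, so DA = 7·√2.
Step 2: By the inverse law of cosines on triangle ADB: cos(∠ADB) = ((7·√2)² + 7² − 7²) / (2·7·√2·7) = 98/138.59 = 0.7071, so ∠ADB = 45°.

Therefore, the measure of angle ∠ADB = 45°.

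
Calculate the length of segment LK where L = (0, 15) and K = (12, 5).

The horizontal distance is |12 - 0| = 12 and the vertical distance is |5 - 15| = 10.
By the Pythagorean theorem, d = sqrt(12^2 + 10^2) = sqrt(244) = 2*sqrt(61).

2*sqrt(61)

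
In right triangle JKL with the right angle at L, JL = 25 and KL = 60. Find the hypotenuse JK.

JK = sqrt(25^2 + 60^2) = sqrt(4225) = 65

65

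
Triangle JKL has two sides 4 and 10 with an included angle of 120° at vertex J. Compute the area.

Area = (1/2) * JK * JL * sin(J)
Area = (1/2) * 4 * 10 * sin(120°)
Area = (1/2) * 4 * 10 * sqrt(3)/2
Area = 10*sqrt(3)

10*sqrt(3)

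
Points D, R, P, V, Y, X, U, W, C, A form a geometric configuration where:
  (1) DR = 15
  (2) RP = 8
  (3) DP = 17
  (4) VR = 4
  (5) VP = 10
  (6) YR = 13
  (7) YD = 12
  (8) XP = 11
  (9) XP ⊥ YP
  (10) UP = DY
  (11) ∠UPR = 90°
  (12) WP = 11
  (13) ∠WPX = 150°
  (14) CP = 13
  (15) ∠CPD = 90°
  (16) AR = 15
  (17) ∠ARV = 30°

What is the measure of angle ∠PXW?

Step 1: By the law of cosines on triangle XPW: XW² = 11² + 11² − 2·11·11·cos(150°) = 451.58, so XW ≈ 21.25.
Step 2: By the inverse law of cosines on triangle PXW: cos(∠PXW) = (11² + 21.25² − 11²) / (2·11·21.25) = 451.58/467.51 = 0.9659, so ∠PXW = 15°.

Therefore, the measure of angle ∠PXW = 15°.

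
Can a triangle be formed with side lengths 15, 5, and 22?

No.
The triangle inequality is violated: 15 + 5 = 20 ≤ 22.
These lengths cannot form a triangle.

No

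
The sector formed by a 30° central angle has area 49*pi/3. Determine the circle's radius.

The sector covers 30°/360° = 1/12 of the full circle.
Full circle area = 49*pi/3 / 1/12 = 196*pi.
Since full area = πr², we get r² = 196*pi/π = 196, so r = 14.

14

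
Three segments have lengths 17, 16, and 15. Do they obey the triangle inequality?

For three segments to close into a triangle, no single side can be as long as the other two combined.
The longest side is 17, and 15 + 16 = 31 > 17.
A triangle can be formed.

Yes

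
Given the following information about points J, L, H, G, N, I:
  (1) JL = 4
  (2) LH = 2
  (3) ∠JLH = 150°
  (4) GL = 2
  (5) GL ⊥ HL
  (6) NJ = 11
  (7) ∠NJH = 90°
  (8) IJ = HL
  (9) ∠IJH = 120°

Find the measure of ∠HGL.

Step 1: By the law of cosines on triangle GLH: GH² = 2² + 2² − 2·2·2·cos(90°) = 8, so GH = 2·√2.
Step 2: By the inverse law of cosines on triangle HGL: cos(∠HGL) = ((2·√2)² + 2² − 2²) / (2·2·√2·2) = 8/11.31 = 0.7071, so ∠HGL = 45°.

Therefore, the measure of angle ∠HGL = 45°.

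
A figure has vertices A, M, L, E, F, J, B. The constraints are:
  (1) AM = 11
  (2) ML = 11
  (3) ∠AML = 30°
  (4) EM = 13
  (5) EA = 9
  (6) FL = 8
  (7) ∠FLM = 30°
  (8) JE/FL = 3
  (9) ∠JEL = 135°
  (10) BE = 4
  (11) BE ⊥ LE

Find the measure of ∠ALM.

Step 1: By the law of cosines on triangle LMA: LA² = 11² + 11² − 2·11·11·cos(30°) = 32.42, so LA ≈ 5.69.
Step 2: By the inverse law of cosines on triangle ALM: cos(∠ALM) = (5.69² + 11² − 11²) / (2·5.69·11) = 32.42/125.27 = 0.2588, so ∠ALM = 75°.

Therefore, the measure of angle ∠ALM = 75°.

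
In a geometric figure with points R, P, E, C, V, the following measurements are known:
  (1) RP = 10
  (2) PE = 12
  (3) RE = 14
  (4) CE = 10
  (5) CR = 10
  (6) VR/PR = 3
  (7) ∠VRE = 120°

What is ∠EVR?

From the given relations: VR = 3·PR = 3·10 = 30.
Step 1: By the law of cosines on triangle VRE: VE² = 30² + 14² − 2·30·14·cos(120°) = 1516, so VE ≈ 38.94.
Step 2: By the inverse law of cosines on triangle EVR: cos(∠EVR) = (38.94² + 30² − 14²) / (2·38.94·30) = 2220/2336.15 = 0.9503, so ∠EVR = 18.14°.

Therefore, the measure of angle ∠EVR = 18.14°.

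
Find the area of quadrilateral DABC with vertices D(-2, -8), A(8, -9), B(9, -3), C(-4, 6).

Using the Shoelace formula for a quadrilateral (vertices in order):
Area = (1/2)|sum of (x_i * y_(i+1) - x_(i+1) * y_i)|
Terms: (-2*-9 - 8*-8) = 82, (8*-3 - 9*-9) = 57, (9*6 - -4*-3) = 42, (-4*-8 - -2*6) = 44
Sum = 225
Area = (1/2)(225) = 225/2

225/2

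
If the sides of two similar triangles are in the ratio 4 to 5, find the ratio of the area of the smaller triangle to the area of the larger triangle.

Area ratio = (side ratio)^2 = (4/5)^2 = 16:25.

16:25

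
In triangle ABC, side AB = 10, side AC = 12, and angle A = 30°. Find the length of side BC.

When two sides and the included angle are known, the law of cosines gives the third side.
c^2 = a^2 + b^2 - 2ab cos(C) generalizes the Pythagorean theorem to non-right triangles.
Here: BC^2 = 100 + 144 - 240*(sqrt(3)/2) = 244 - 120*sqrt(3)
BC = 2*sqrt(61 - 30*sqrt(3))

2*sqrt(61 - 30*sqrt(3))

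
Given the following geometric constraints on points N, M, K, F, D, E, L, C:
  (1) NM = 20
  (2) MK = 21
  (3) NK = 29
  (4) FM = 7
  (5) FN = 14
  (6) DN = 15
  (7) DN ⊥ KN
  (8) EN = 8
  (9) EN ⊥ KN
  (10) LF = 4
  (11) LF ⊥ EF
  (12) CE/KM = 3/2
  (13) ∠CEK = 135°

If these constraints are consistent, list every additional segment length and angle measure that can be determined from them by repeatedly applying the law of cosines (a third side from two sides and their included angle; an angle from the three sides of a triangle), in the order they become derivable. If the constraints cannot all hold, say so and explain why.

The constraints are consistent. Derivable facts, in order:
After 1 step:
- KD ≈ 32.65
- KE ≈ 30.08
- ∠FMN = 25.37°
- ∠FNM = 12.37°
- ∠KMN = 90°
- ∠KNM = 46.4°
- ∠MFN = 142.26°
- ∠MKN = 43.6°
After 2 steps:
- KC ≈ 56.9
- ∠DKN = 27.35°
- ∠EKN = 15.42°
- ∠KDN = 62.65°
- ∠KEN = 74.58°
After 3 steps:
- ∠CKE = 23.05°
- ∠ECK = 21.95°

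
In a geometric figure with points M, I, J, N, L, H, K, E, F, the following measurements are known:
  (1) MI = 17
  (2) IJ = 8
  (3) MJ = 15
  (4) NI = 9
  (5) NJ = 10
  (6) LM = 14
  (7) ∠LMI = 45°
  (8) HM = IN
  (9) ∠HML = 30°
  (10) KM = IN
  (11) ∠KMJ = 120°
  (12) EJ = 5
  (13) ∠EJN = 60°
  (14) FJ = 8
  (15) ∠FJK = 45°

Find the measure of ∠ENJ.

Step 1: By the law of cosines on triangle NJE: NE² = 10² + 5² − 2·10·5·cos(60°) = 75, so NE = 5·√3.
Step 2: By the inverse law of cosines on triangle ENJ: cos(∠ENJ) = ((5·√3)² + 10² − 5²) / (2·5·√3·10) = 150/173.21 = 0.866, so ∠ENJ = 30°.

Therefore, the measure of angle ∠ENJ = 30°.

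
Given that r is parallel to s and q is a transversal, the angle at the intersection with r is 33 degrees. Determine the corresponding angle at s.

When a transversal crosses parallel lines, angles in the same position at each intersection are called corresponding angles.
These are always equal, so the answer is 33 degrees.

33 degrees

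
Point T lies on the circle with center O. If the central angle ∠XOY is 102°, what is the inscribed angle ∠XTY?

Inscribed angle = 102° / 2 = 51° (inscribed angle theorem).

51°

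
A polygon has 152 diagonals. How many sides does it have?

Using d = n(n - 3)/2, we solve 152 = n(n - 3)/2.
So n(n - 3) = 304.
Testing n = 19: 19 * 16 = 304 = 304. Correct.
The polygon has 19 sides.

19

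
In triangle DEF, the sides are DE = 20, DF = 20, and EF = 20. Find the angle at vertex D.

When all three sides of a triangle are known, the law of cosines can be rearranged to find any angle.
cos(C) = (a² + b² - c²) / (2ab) gives cos(D) = 1/2.
Taking the inverse cosine: D = 60°.

60°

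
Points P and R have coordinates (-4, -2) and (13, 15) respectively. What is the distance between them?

d = sqrt((13 - -4)^2 + (15 - -2)^2)
d = sqrt(17^2 + 17^2)
d = sqrt(289 + 289)
d = sqrt(578) = 17*sqrt(2)

17*sqrt(2)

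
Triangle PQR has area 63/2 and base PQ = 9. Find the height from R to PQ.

height = 2 * 63/2 / 9 = 7

7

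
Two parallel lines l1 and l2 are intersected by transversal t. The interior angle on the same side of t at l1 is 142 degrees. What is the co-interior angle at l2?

Co-interior angles sum to 180: 180 - 142 = 38 degrees.

38 degrees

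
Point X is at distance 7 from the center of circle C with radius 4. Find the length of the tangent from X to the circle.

Let T be the point of tangency. Then CT ⊥ XT (radius ⊥ tangent).
In right triangle CTX: CX² = CT² + XT²
7² = 4² + XT²
XT² = 33, XT = sqrt(33)

sqrt(33)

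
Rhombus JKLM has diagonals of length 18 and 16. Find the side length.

In a rhombus, the diagonals bisect each other perpendicularly, creating four congruent right triangles.
Each triangle has legs 9 (half of 18) and 8 (half of 16).
The hypotenuse of each right triangle is a side of the rhombus:
side = sqrt(9^2 + 8^2) = sqrt(145)

sqrt(145)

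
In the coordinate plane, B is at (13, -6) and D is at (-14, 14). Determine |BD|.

The horizontal distance is |-14 - 13| = 27 and the vertical distance is |14 - -6| = 20.
By the Pythagorean theorem, d = sqrt(27^2 + 20^2) = sqrt(1129).

sqrt(1129)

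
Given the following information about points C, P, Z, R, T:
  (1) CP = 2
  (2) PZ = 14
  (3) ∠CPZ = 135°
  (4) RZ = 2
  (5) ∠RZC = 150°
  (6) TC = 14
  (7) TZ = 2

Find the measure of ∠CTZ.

Step 1: By the law of cosines on triangle CPZ: CZ² = 2² + 14² − 2·2·14·cos(135°) = 239.6, so CZ ≈ 15.48.
Step 2: By the inverse law of cosines on triangle CTZ: cos(∠CTZ) = (14² + 2² − 15.48²) / (2·14·2) = -39.6/56 = -0.7071, so ∠CTZ = 135°.

Therefore, the measure of angle ∠CTZ = 135°.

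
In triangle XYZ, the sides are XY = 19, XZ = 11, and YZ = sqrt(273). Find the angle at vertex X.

When all three sides of a triangle are known, the law of cosines can be rearranged to find any angle.
cos(C) = (a² + b² - c²) / (2ab) gives cos(X) = 1/2.
Taking the inverse cosine: X = 60°.

60°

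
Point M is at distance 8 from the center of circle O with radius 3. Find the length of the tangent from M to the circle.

The tangent, radius, and line from the external point to the center form a right triangle.
The right angle is where the tangent meets the radius.
By the Pythagorean theorem: tangent² + 3² = 8²
tangent² = 64 - 9 = 55
tangent = sqrt(55)

sqrt(55)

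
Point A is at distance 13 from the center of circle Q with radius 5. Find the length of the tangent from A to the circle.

The tangent, radius, and line from the external point to the center form a right triangle.
The right angle is where the tangent meets the radius.
By the Pythagorean theorem: tangent² + 5² = 13²
tangent² = 169 - 25 = 144
tangent = 12

12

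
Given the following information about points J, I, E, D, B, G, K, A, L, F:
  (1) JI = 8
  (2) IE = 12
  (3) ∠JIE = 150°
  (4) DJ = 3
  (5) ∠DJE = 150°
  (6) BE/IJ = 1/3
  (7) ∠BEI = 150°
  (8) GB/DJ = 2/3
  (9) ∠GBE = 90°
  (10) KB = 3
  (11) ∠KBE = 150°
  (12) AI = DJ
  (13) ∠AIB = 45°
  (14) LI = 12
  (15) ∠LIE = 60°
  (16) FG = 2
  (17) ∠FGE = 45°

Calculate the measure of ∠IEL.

Step 1: By the law of cosines on triangle EIL: EL² = 12² + 12² − 2·12·12·cos(60°) = 144, so EL = 12.
Step 2: By the inverse law of cosines on triangle IEL: cos(∠IEL) = (12² + 12² − 12²) / (2·12·12) = 144/288 = 0.5, so ∠IEL = 60°.

Therefore, the measure of angle ∠IEL = 60°.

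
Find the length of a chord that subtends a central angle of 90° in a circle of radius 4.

Drop a perpendicular from the center to the chord, bisecting both the chord and the central angle.
Each half-chord = r sin(θ/2) = 4 sin(45°).
The full chord = 2 × 4 × sin(45°) = 4*sqrt(2).

4*sqrt(2)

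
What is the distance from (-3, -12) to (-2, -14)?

d = sqrt((-2 - -3)^2 + (-14 - -12)^2)
d = sqrt(1^2 + -2^2)
d = sqrt(1 + 4)
d = sqrt(5)

sqrt(5)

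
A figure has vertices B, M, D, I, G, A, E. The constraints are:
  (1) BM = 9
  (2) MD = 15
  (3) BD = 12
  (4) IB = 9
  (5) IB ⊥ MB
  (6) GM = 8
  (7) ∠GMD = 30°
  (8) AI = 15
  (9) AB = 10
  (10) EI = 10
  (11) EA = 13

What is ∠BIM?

Step 1: By the law of cosines on triangle IBM: IM² = 9² + 9² − 2·9·9·cos(90°) = 162, so IM = 9·√2.
Step 2: By the inverse law of cosines on triangle BIM: cos(∠BIM) = (9² + (9·√2)² − 9²) / (2·9·9·√2) = 162/229.1 = 0.7071, so ∠BIM = 45°.

Therefore, the measure of angle ∠BIM = 45°.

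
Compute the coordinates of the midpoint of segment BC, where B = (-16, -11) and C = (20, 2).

The midpoint is the average of the coordinates:
x: (-16 + 20)/2 = 2
y: (-11 + 2)/2 = -9/2
Midpoint = (2, -9/2)

(2, -9/2)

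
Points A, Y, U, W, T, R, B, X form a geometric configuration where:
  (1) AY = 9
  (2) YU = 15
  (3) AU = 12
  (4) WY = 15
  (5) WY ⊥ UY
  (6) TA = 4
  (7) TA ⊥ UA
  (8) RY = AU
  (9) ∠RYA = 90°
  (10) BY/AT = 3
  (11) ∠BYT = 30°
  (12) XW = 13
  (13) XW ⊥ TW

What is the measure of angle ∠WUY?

Step 1: By the law of cosines on triangle UYW: UW² = 15² + 15² − 2·15·15·cos(90°) = 450, so UW = 15·√2.
Step 2: By the inverse law of cosines on triangle WUY: cos(∠WUY) = ((15·√2)² + 15² − 15²) / (2·15·√2·15) = 450/636.4 = 0.7071, so ∠WUY = 45°.

Therefore, the measure of angle ∠WUY = 45°.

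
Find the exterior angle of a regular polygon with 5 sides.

Each exterior angle of a regular n-gon is 360 / n.
For n = 5: 360 / 5 = 72 degrees.

72 degrees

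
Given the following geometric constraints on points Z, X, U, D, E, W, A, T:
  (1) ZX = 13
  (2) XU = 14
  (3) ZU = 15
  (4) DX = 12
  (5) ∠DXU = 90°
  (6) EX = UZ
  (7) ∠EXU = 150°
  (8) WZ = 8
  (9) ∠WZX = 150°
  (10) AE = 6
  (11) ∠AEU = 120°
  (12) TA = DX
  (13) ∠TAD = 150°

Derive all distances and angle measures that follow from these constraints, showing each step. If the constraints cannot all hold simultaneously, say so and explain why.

The constraints are consistent.

From the given relations:
  EX = UZ = 15
  TA = DX = 12

Step 1: From XZ = 13, ZW = 8, and ∠XZW = 150°, by the law of cosines:
  XW² = XZ² + ZW² - 2·XZ·ZW·cos(150°) = 169 + 64 + 180.1 = 413.1
  XW ≈ 20.33

Step 2: From UX = 14, XD = 12, and ∠UXD = 90°, by the law of cosines:
  UD² = UX² + XD² - 2·UX·XD·cos(90°) = 196 + 144 - 0 = 340
  UD = 2·√85

Step 3: From UX = 14, XE = 15, and ∠UXE = 150°, by the law of cosines:
  UE² = UX² + XE² - 2·UX·XE·cos(150°) = 196 + 225 + 363.7 = 784.7
  UE ≈ 28.01

Step 4: From ZU = 15, ZX = 13, UX = 14, by the inverse law of cosines:
  cos(∠UZX) = (ZU² + ZX² - UX²) / (2·ZU·ZX)
  ∠UZX = 59.49°

Step 5: From XU = 14, XZ = 13, UZ = 15, by the inverse law of cosines:
  cos(∠UXZ) = (XU² + XZ² - UZ²) / (2·XU·XZ)
  ∠UXZ = 67.38°

Step 6: From UX = 14, UZ = 15, XZ = 13, by the inverse law of cosines:
  cos(∠XUZ) = (UX² + UZ² - XZ²) / (2·UX·UZ)
  ∠XUZ = 53.13°

Step 7: From UE = 28.01, EA = 6, and ∠UEA = 120°, by the law of cosines:
  UA² = UE² + EA² - 2·UE·EA·cos(120°) = 784.7 + 36 + 168.1 = 988.8
  UA ≈ 31.45

Step 8: From XW = 20.33, XZ = 13, WZ = 8, by the inverse law of cosines:
  cos(∠WXZ) = (XW² + XZ² - WZ²) / (2·XW·XZ)
  ∠WXZ = 11.35°

Step 9: From UD = 2·√85, UX = 14, DX = 12, by the inverse law of cosines:
  cos(∠DUX) = (UD² + UX² - DX²) / (2·UD·UX)
  ∠DUX = 40.6°

Step 10: From UE = 28.01, UX = 14, EX = 15, by the inverse law of cosines:
  cos(∠EUX) = (UE² + UX² - EX²) / (2·UE·UX)
  ∠EUX = 15.53°

Step 11: From DU = 2·√85, DX = 12, UX = 14, by the inverse law of cosines:
  cos(∠UDX) = (DU² + DX² - UX²) / (2·DU·DX)
  ∠UDX = 49.4°

Step 12: From EU = 28.01, EX = 15, UX = 14, by the inverse law of cosines:
  cos(∠UEX) = (EU² + EX² - UX²) / (2·EU·EX)
  ∠UEX = 14.47°

Step 13: From WX = 20.33, WZ = 8, XZ = 13, by the inverse law of cosines:
  cos(∠XWZ) = (WX² + WZ² - XZ²) / (2·WX·WZ)
  ∠XWZ = 18.65°

Step 14: From UA = 31.45, UE = 28.01, AE = 6, by the inverse law of cosines:
  cos(∠AUE) = (UA² + UE² - AE²) / (2·UA·UE)
  ∠AUE = 9.51°

Step 15: From AE = 6, AU = 31.45, EU = 28.01, by the inverse law of cosines:
  cos(∠EAU) = (AE² + AU² - EU²) / (2·AE·AU)
  ∠EAU = 50.49°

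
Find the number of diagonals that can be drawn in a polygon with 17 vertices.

The number of diagonals in an n-gon is n(n - 3)/2.
For n = 17: 17(17 - 3)/2 = 17 × 14 / 2 = 119.

119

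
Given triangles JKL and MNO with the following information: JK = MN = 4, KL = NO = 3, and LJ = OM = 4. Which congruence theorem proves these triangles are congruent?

The given information provides:
JK = MN = 4, KL = NO = 3, and LJ = OM = 4
This matches the SSS congruence theorem.
All three pairs of corresponding sides are equal (Side-Side-Side).

SSS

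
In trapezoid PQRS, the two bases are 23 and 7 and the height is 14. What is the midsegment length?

midsegment = (23 + 7) / 2 = 30 / 2 = 15

15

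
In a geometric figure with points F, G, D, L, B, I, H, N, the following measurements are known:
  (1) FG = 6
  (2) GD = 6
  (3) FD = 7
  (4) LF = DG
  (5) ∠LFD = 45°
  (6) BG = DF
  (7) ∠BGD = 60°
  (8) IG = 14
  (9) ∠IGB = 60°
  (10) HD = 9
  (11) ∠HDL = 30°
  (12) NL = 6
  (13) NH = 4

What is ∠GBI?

From the given relations: BG = DF = 7.
Step 1: By the law of cosines on triangle BGI: BI² = 7² + 14² − 2·7·14·cos(60°) = 147, so BI = 7·√3.
Step 2: By the inverse law of cosines on triangle GBI: cos(∠GBI) = (7² + (7·√3)² − 14²) / (2·7·7·√3) = 0/169.74 = 0, so ∠GBI = 90°.

Therefore, the measure of angle ∠GBI = 90°.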